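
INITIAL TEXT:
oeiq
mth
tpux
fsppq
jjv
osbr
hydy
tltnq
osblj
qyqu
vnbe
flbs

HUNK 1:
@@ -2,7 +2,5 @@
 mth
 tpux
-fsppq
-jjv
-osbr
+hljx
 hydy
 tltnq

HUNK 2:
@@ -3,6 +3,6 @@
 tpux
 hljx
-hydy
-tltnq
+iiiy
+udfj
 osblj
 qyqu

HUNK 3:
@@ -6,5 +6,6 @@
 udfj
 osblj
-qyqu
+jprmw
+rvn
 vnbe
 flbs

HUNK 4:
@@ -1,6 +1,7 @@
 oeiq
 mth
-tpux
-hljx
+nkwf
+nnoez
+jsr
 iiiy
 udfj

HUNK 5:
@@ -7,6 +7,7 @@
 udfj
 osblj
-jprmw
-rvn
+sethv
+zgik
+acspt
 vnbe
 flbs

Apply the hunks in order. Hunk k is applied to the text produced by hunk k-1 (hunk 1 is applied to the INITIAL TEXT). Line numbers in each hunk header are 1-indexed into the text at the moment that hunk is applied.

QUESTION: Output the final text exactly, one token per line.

Hunk 1: at line 2 remove [fsppq,jjv,osbr] add [hljx] -> 10 lines: oeiq mth tpux hljx hydy tltnq osblj qyqu vnbe flbs
Hunk 2: at line 3 remove [hydy,tltnq] add [iiiy,udfj] -> 10 lines: oeiq mth tpux hljx iiiy udfj osblj qyqu vnbe flbs
Hunk 3: at line 6 remove [qyqu] add [jprmw,rvn] -> 11 lines: oeiq mth tpux hljx iiiy udfj osblj jprmw rvn vnbe flbs
Hunk 4: at line 1 remove [tpux,hljx] add [nkwf,nnoez,jsr] -> 12 lines: oeiq mth nkwf nnoez jsr iiiy udfj osblj jprmw rvn vnbe flbs
Hunk 5: at line 7 remove [jprmw,rvn] add [sethv,zgik,acspt] -> 13 lines: oeiq mth nkwf nnoez jsr iiiy udfj osblj sethv zgik acspt vnbe flbs

Answer: oeiq
mth
nkwf
nnoez
jsr
iiiy
udfj
osblj
sethv
zgik
acspt
vnbe
flbs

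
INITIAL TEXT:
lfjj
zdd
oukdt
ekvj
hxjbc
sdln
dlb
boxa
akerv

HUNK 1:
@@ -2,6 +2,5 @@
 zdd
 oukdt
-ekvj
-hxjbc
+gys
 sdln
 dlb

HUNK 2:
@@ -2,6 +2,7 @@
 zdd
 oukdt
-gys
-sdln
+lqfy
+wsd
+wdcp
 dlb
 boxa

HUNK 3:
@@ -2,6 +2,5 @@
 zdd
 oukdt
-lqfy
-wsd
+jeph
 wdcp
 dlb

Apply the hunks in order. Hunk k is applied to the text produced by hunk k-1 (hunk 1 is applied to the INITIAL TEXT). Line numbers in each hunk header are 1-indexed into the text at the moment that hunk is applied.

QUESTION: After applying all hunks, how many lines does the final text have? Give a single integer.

Hunk 1: at line 2 remove [ekvj,hxjbc] add [gys] -> 8 lines: lfjj zdd oukdt gys sdln dlb boxa akerv
Hunk 2: at line 2 remove [gys,sdln] add [lqfy,wsd,wdcp] -> 9 lines: lfjj zdd oukdt lqfy wsd wdcp dlb boxa akerv
Hunk 3: at line 2 remove [lqfy,wsd] add [jeph] -> 8 lines: lfjj zdd oukdt jeph wdcp dlb boxa akerv
Final line count: 8

Answer: 8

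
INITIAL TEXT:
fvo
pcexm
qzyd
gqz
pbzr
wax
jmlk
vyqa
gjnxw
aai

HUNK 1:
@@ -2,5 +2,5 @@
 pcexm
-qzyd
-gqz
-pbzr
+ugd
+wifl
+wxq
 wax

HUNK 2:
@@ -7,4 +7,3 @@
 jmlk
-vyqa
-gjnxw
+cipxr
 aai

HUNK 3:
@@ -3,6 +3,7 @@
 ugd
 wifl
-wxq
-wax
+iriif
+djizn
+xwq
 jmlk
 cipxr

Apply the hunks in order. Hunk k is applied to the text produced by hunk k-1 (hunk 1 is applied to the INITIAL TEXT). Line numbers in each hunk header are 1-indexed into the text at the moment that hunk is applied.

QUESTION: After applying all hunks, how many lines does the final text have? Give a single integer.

Hunk 1: at line 2 remove [qzyd,gqz,pbzr] add [ugd,wifl,wxq] -> 10 lines: fvo pcexm ugd wifl wxq wax jmlk vyqa gjnxw aai
Hunk 2: at line 7 remove [vyqa,gjnxw] add [cipxr] -> 9 lines: fvo pcexm ugd wifl wxq wax jmlk cipxr aai
Hunk 3: at line 3 remove [wxq,wax] add [iriif,djizn,xwq] -> 10 lines: fvo pcexm ugd wifl iriif djizn xwq jmlk cipxr aai
Final line count: 10

Answer: 10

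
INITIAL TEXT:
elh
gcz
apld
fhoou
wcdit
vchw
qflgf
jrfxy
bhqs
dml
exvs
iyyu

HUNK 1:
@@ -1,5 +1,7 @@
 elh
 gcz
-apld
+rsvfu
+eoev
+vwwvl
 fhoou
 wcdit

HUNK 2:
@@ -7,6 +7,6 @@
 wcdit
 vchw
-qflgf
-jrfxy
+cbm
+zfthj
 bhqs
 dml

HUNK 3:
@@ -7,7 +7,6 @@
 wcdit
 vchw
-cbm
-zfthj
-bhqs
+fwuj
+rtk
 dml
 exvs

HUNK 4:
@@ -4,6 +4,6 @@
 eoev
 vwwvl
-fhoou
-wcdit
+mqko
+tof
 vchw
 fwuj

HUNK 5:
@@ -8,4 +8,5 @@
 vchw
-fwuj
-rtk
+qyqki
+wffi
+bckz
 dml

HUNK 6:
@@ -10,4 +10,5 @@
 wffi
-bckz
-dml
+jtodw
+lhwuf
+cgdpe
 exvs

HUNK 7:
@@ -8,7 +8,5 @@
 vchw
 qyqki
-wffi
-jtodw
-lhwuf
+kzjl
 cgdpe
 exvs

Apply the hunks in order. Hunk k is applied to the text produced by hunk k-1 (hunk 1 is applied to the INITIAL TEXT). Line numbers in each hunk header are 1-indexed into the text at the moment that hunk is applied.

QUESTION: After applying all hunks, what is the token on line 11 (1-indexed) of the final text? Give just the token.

Answer: cgdpe

Derivation:
Hunk 1: at line 1 remove [apld] add [rsvfu,eoev,vwwvl] -> 14 lines: elh gcz rsvfu eoev vwwvl fhoou wcdit vchw qflgf jrfxy bhqs dml exvs iyyu
Hunk 2: at line 7 remove [qflgf,jrfxy] add [cbm,zfthj] -> 14 lines: elh gcz rsvfu eoev vwwvl fhoou wcdit vchw cbm zfthj bhqs dml exvs iyyu
Hunk 3: at line 7 remove [cbm,zfthj,bhqs] add [fwuj,rtk] -> 13 lines: elh gcz rsvfu eoev vwwvl fhoou wcdit vchw fwuj rtk dml exvs iyyu
Hunk 4: at line 4 remove [fhoou,wcdit] add [mqko,tof] -> 13 lines: elh gcz rsvfu eoev vwwvl mqko tof vchw fwuj rtk dml exvs iyyu
Hunk 5: at line 8 remove [fwuj,rtk] add [qyqki,wffi,bckz] -> 14 lines: elh gcz rsvfu eoev vwwvl mqko tof vchw qyqki wffi bckz dml exvs iyyu
Hunk 6: at line 10 remove [bckz,dml] add [jtodw,lhwuf,cgdpe] -> 15 lines: elh gcz rsvfu eoev vwwvl mqko tof vchw qyqki wffi jtodw lhwuf cgdpe exvs iyyu
Hunk 7: at line 8 remove [wffi,jtodw,lhwuf] add [kzjl] -> 13 lines: elh gcz rsvfu eoev vwwvl mqko tof vchw qyqki kzjl cgdpe exvs iyyu
Final line 11: cgdpe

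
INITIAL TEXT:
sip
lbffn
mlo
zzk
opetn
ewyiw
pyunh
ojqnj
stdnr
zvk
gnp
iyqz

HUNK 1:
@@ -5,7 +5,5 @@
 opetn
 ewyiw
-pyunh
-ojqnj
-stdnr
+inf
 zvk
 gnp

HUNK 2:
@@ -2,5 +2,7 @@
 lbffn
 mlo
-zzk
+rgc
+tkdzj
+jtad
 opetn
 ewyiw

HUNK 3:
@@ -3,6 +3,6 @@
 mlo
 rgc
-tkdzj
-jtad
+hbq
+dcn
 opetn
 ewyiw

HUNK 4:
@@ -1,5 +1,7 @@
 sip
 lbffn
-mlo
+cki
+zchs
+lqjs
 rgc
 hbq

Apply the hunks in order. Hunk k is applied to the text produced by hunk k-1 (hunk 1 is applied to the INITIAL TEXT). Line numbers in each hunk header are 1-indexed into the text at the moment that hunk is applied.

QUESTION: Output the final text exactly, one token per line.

Hunk 1: at line 5 remove [pyunh,ojqnj,stdnr] add [inf] -> 10 lines: sip lbffn mlo zzk opetn ewyiw inf zvk gnp iyqz
Hunk 2: at line 2 remove [zzk] add [rgc,tkdzj,jtad] -> 12 lines: sip lbffn mlo rgc tkdzj jtad opetn ewyiw inf zvk gnp iyqz
Hunk 3: at line 3 remove [tkdzj,jtad] add [hbq,dcn] -> 12 lines: sip lbffn mlo rgc hbq dcn opetn ewyiw inf zvk gnp iyqz
Hunk 4: at line 1 remove [mlo] add [cki,zchs,lqjs] -> 14 lines: sip lbffn cki zchs lqjs rgc hbq dcn opetn ewyiw inf zvk gnp iyqz

Answer: sip
lbffn
cki
zchs
lqjs
rgc
hbq
dcn
opetn
ewyiw
inf
zvk
gnp
iyqz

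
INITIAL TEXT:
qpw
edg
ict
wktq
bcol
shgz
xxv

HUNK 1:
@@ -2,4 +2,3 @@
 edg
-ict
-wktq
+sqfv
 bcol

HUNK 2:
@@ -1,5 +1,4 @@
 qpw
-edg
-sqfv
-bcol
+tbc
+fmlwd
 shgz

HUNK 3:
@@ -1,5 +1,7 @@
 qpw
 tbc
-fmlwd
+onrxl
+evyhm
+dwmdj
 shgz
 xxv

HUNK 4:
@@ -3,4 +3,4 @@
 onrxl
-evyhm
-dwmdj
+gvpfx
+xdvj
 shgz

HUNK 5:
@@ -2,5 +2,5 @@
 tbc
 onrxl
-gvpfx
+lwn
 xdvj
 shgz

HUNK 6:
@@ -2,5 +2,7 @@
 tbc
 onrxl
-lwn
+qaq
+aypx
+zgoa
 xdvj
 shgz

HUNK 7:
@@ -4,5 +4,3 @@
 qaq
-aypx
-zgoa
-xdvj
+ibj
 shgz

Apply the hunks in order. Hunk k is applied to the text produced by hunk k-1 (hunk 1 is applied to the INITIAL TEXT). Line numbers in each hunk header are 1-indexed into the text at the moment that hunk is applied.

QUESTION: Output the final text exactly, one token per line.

Hunk 1: at line 2 remove [ict,wktq] add [sqfv] -> 6 lines: qpw edg sqfv bcol shgz xxv
Hunk 2: at line 1 remove [edg,sqfv,bcol] add [tbc,fmlwd] -> 5 lines: qpw tbc fmlwd shgz xxv
Hunk 3: at line 1 remove [fmlwd] add [onrxl,evyhm,dwmdj] -> 7 lines: qpw tbc onrxl evyhm dwmdj shgz xxv
Hunk 4: at line 3 remove [evyhm,dwmdj] add [gvpfx,xdvj] -> 7 lines: qpw tbc onrxl gvpfx xdvj shgz xxv
Hunk 5: at line 2 remove [gvpfx] add [lwn] -> 7 lines: qpw tbc onrxl lwn xdvj shgz xxv
Hunk 6: at line 2 remove [lwn] add [qaq,aypx,zgoa] -> 9 lines: qpw tbc onrxl qaq aypx zgoa xdvj shgz xxv
Hunk 7: at line 4 remove [aypx,zgoa,xdvj] add [ibj] -> 7 lines: qpw tbc onrxl qaq ibj shgz xxv

Answer: qpw
tbc
onrxl
qaq
ibj
shgz
xxv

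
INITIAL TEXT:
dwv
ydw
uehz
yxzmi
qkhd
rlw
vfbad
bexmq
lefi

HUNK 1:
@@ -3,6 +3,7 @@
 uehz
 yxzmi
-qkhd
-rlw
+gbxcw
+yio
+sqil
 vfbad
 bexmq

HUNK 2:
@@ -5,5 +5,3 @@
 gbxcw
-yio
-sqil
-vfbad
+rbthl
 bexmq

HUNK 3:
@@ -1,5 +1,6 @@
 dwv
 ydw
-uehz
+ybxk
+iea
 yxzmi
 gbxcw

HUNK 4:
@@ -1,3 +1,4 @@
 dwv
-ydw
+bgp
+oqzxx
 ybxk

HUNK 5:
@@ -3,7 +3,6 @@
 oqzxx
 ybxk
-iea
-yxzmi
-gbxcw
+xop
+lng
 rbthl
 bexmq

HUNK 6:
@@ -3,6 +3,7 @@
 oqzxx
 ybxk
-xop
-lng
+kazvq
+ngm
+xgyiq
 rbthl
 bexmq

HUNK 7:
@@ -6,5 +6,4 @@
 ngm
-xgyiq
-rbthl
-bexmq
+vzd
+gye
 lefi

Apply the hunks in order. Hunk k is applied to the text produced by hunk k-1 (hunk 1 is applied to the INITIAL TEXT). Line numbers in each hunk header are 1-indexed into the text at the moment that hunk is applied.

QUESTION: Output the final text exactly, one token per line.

Answer: dwv
bgp
oqzxx
ybxk
kazvq
ngm
vzd
gye
lefi

Derivation:
Hunk 1: at line 3 remove [qkhd,rlw] add [gbxcw,yio,sqil] -> 10 lines: dwv ydw uehz yxzmi gbxcw yio sqil vfbad bexmq lefi
Hunk 2: at line 5 remove [yio,sqil,vfbad] add [rbthl] -> 8 lines: dwv ydw uehz yxzmi gbxcw rbthl bexmq lefi
Hunk 3: at line 1 remove [uehz] add [ybxk,iea] -> 9 lines: dwv ydw ybxk iea yxzmi gbxcw rbthl bexmq lefi
Hunk 4: at line 1 remove [ydw] add [bgp,oqzxx] -> 10 lines: dwv bgp oqzxx ybxk iea yxzmi gbxcw rbthl bexmq lefi
Hunk 5: at line 3 remove [iea,yxzmi,gbxcw] add [xop,lng] -> 9 lines: dwv bgp oqzxx ybxk xop lng rbthl bexmq lefi
Hunk 6: at line 3 remove [xop,lng] add [kazvq,ngm,xgyiq] -> 10 lines: dwv bgp oqzxx ybxk kazvq ngm xgyiq rbthl bexmq lefi
Hunk 7: at line 6 remove [xgyiq,rbthl,bexmq] add [vzd,gye] -> 9 lines: dwv bgp oqzxx ybxk kazvq ngm vzd gye lefi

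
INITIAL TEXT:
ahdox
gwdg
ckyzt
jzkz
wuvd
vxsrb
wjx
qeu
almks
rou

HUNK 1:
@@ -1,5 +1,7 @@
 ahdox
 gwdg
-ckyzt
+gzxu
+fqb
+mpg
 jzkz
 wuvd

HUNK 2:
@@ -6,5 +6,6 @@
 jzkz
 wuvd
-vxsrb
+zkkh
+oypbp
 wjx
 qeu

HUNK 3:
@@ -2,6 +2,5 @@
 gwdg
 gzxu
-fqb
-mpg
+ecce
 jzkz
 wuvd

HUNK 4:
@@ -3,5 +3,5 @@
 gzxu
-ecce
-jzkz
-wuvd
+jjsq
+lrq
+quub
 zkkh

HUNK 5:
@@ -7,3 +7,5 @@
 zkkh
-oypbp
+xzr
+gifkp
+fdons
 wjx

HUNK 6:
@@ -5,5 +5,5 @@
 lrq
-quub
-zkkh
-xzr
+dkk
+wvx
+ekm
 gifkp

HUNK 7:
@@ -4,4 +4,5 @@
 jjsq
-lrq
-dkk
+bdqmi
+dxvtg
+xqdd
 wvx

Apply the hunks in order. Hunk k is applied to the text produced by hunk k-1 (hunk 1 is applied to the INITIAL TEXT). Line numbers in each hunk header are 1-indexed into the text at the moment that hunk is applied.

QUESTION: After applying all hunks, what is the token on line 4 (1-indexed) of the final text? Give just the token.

Answer: jjsq

Derivation:
Hunk 1: at line 1 remove [ckyzt] add [gzxu,fqb,mpg] -> 12 lines: ahdox gwdg gzxu fqb mpg jzkz wuvd vxsrb wjx qeu almks rou
Hunk 2: at line 6 remove [vxsrb] add [zkkh,oypbp] -> 13 lines: ahdox gwdg gzxu fqb mpg jzkz wuvd zkkh oypbp wjx qeu almks rou
Hunk 3: at line 2 remove [fqb,mpg] add [ecce] -> 12 lines: ahdox gwdg gzxu ecce jzkz wuvd zkkh oypbp wjx qeu almks rou
Hunk 4: at line 3 remove [ecce,jzkz,wuvd] add [jjsq,lrq,quub] -> 12 lines: ahdox gwdg gzxu jjsq lrq quub zkkh oypbp wjx qeu almks rou
Hunk 5: at line 7 remove [oypbp] add [xzr,gifkp,fdons] -> 14 lines: ahdox gwdg gzxu jjsq lrq quub zkkh xzr gifkp fdons wjx qeu almks rou
Hunk 6: at line 5 remove [quub,zkkh,xzr] add [dkk,wvx,ekm] -> 14 lines: ahdox gwdg gzxu jjsq lrq dkk wvx ekm gifkp fdons wjx qeu almks rou
Hunk 7: at line 4 remove [lrq,dkk] add [bdqmi,dxvtg,xqdd] -> 15 lines: ahdox gwdg gzxu jjsq bdqmi dxvtg xqdd wvx ekm gifkp fdons wjx qeu almks rou
Final line 4: jjsq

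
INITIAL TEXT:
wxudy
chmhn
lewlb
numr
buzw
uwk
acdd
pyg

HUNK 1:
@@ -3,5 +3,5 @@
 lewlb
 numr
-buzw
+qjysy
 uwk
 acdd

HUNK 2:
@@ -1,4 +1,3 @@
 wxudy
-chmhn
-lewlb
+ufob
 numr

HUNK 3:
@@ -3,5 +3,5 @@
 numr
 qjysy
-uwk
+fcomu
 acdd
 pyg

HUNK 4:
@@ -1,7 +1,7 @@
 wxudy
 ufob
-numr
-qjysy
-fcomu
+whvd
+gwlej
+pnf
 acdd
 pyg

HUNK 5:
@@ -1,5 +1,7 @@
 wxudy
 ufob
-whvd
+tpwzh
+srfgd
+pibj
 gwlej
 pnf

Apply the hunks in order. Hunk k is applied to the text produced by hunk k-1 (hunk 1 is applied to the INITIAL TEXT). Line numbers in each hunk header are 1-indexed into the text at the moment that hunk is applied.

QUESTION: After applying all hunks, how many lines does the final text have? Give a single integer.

Hunk 1: at line 3 remove [buzw] add [qjysy] -> 8 lines: wxudy chmhn lewlb numr qjysy uwk acdd pyg
Hunk 2: at line 1 remove [chmhn,lewlb] add [ufob] -> 7 lines: wxudy ufob numr qjysy uwk acdd pyg
Hunk 3: at line 3 remove [uwk] add [fcomu] -> 7 lines: wxudy ufob numr qjysy fcomu acdd pyg
Hunk 4: at line 1 remove [numr,qjysy,fcomu] add [whvd,gwlej,pnf] -> 7 lines: wxudy ufob whvd gwlej pnf acdd pyg
Hunk 5: at line 1 remove [whvd] add [tpwzh,srfgd,pibj] -> 9 lines: wxudy ufob tpwzh srfgd pibj gwlej pnf acdd pyg
Final line count: 9

Answer: 9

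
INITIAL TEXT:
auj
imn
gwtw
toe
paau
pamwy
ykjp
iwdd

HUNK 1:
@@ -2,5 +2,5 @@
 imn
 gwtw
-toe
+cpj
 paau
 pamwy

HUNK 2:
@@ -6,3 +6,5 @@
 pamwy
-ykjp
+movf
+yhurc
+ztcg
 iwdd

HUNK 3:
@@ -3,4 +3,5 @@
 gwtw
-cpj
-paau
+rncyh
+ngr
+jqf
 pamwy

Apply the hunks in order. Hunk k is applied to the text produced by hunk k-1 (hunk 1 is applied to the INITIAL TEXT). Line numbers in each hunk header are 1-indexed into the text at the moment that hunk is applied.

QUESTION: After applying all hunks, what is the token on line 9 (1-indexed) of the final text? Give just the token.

Answer: yhurc

Derivation:
Hunk 1: at line 2 remove [toe] add [cpj] -> 8 lines: auj imn gwtw cpj paau pamwy ykjp iwdd
Hunk 2: at line 6 remove [ykjp] add [movf,yhurc,ztcg] -> 10 lines: auj imn gwtw cpj paau pamwy movf yhurc ztcg iwdd
Hunk 3: at line 3 remove [cpj,paau] add [rncyh,ngr,jqf] -> 11 lines: auj imn gwtw rncyh ngr jqf pamwy movf yhurc ztcg iwdd
Final line 9: yhurc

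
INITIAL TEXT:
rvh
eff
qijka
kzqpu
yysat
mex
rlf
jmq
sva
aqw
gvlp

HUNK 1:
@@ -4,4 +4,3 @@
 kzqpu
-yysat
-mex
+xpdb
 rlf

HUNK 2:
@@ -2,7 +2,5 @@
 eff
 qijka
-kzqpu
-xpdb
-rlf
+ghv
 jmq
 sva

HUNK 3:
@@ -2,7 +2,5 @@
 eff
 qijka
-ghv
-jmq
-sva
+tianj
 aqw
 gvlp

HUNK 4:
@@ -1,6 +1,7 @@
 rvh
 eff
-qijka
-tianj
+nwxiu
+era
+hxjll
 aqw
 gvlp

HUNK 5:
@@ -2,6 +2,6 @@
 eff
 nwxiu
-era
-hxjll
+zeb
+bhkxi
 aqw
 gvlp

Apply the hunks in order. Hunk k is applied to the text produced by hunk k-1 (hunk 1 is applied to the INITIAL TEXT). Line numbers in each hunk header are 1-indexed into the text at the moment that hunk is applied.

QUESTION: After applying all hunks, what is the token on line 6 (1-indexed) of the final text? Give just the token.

Hunk 1: at line 4 remove [yysat,mex] add [xpdb] -> 10 lines: rvh eff qijka kzqpu xpdb rlf jmq sva aqw gvlp
Hunk 2: at line 2 remove [kzqpu,xpdb,rlf] add [ghv] -> 8 lines: rvh eff qijka ghv jmq sva aqw gvlp
Hunk 3: at line 2 remove [ghv,jmq,sva] add [tianj] -> 6 lines: rvh eff qijka tianj aqw gvlp
Hunk 4: at line 1 remove [qijka,tianj] add [nwxiu,era,hxjll] -> 7 lines: rvh eff nwxiu era hxjll aqw gvlp
Hunk 5: at line 2 remove [era,hxjll] add [zeb,bhkxi] -> 7 lines: rvh eff nwxiu zeb bhkxi aqw gvlp
Final line 6: aqw

Answer: aqw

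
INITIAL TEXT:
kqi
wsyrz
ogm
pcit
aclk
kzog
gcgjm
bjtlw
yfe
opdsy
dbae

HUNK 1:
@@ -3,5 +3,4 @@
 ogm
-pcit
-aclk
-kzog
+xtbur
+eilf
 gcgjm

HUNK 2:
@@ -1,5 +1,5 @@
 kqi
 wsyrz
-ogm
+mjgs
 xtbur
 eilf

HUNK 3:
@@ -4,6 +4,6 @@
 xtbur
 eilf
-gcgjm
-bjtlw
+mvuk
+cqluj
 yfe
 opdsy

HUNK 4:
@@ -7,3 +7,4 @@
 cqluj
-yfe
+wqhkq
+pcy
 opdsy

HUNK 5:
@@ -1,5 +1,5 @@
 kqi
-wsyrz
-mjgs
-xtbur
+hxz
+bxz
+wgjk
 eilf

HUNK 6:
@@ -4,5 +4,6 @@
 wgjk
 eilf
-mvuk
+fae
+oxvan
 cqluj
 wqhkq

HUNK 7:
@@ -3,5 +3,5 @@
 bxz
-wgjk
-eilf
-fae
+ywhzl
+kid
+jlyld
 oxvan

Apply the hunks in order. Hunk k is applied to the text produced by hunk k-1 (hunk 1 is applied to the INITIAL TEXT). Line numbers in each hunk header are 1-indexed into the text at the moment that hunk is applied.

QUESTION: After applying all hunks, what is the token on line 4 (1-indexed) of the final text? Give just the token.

Hunk 1: at line 3 remove [pcit,aclk,kzog] add [xtbur,eilf] -> 10 lines: kqi wsyrz ogm xtbur eilf gcgjm bjtlw yfe opdsy dbae
Hunk 2: at line 1 remove [ogm] add [mjgs] -> 10 lines: kqi wsyrz mjgs xtbur eilf gcgjm bjtlw yfe opdsy dbae
Hunk 3: at line 4 remove [gcgjm,bjtlw] add [mvuk,cqluj] -> 10 lines: kqi wsyrz mjgs xtbur eilf mvuk cqluj yfe opdsy dbae
Hunk 4: at line 7 remove [yfe] add [wqhkq,pcy] -> 11 lines: kqi wsyrz mjgs xtbur eilf mvuk cqluj wqhkq pcy opdsy dbae
Hunk 5: at line 1 remove [wsyrz,mjgs,xtbur] add [hxz,bxz,wgjk] -> 11 lines: kqi hxz bxz wgjk eilf mvuk cqluj wqhkq pcy opdsy dbae
Hunk 6: at line 4 remove [mvuk] add [fae,oxvan] -> 12 lines: kqi hxz bxz wgjk eilf fae oxvan cqluj wqhkq pcy opdsy dbae
Hunk 7: at line 3 remove [wgjk,eilf,fae] add [ywhzl,kid,jlyld] -> 12 lines: kqi hxz bxz ywhzl kid jlyld oxvan cqluj wqhkq pcy opdsy dbae
Final line 4: ywhzl

Answer: ywhzl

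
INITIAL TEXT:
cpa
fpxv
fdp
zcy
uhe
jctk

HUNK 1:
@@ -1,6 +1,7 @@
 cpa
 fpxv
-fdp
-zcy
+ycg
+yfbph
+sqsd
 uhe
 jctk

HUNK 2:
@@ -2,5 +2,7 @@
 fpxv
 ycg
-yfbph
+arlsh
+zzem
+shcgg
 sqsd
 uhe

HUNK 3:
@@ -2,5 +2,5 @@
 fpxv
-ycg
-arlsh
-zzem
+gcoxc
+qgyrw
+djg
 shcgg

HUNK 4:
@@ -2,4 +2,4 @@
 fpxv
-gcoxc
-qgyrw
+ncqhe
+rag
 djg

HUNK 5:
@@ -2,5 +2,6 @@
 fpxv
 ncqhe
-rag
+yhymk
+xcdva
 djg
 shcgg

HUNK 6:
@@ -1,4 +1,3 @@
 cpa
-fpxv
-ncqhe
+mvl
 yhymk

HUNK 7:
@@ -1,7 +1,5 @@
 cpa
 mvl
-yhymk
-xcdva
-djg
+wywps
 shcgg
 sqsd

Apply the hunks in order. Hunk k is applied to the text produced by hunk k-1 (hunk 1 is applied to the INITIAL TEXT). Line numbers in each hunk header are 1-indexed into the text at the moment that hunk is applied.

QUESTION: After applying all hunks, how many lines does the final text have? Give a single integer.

Hunk 1: at line 1 remove [fdp,zcy] add [ycg,yfbph,sqsd] -> 7 lines: cpa fpxv ycg yfbph sqsd uhe jctk
Hunk 2: at line 2 remove [yfbph] add [arlsh,zzem,shcgg] -> 9 lines: cpa fpxv ycg arlsh zzem shcgg sqsd uhe jctk
Hunk 3: at line 2 remove [ycg,arlsh,zzem] add [gcoxc,qgyrw,djg] -> 9 lines: cpa fpxv gcoxc qgyrw djg shcgg sqsd uhe jctk
Hunk 4: at line 2 remove [gcoxc,qgyrw] add [ncqhe,rag] -> 9 lines: cpa fpxv ncqhe rag djg shcgg sqsd uhe jctk
Hunk 5: at line 2 remove [rag] add [yhymk,xcdva] -> 10 lines: cpa fpxv ncqhe yhymk xcdva djg shcgg sqsd uhe jctk
Hunk 6: at line 1 remove [fpxv,ncqhe] add [mvl] -> 9 lines: cpa mvl yhymk xcdva djg shcgg sqsd uhe jctk
Hunk 7: at line 1 remove [yhymk,xcdva,djg] add [wywps] -> 7 lines: cpa mvl wywps shcgg sqsd uhe jctk
Final line count: 7

Answer: 7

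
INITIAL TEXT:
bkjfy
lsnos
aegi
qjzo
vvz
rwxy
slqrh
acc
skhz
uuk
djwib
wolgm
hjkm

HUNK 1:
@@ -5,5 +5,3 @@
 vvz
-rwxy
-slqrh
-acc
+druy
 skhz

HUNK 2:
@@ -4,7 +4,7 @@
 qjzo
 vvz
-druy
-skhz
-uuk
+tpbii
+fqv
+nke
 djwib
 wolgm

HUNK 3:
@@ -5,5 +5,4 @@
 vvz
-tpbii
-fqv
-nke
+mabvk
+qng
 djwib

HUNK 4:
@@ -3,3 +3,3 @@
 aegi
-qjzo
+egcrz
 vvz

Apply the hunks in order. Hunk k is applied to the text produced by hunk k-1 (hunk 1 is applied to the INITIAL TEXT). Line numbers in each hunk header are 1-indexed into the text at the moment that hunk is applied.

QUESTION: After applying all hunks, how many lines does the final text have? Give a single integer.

Hunk 1: at line 5 remove [rwxy,slqrh,acc] add [druy] -> 11 lines: bkjfy lsnos aegi qjzo vvz druy skhz uuk djwib wolgm hjkm
Hunk 2: at line 4 remove [druy,skhz,uuk] add [tpbii,fqv,nke] -> 11 lines: bkjfy lsnos aegi qjzo vvz tpbii fqv nke djwib wolgm hjkm
Hunk 3: at line 5 remove [tpbii,fqv,nke] add [mabvk,qng] -> 10 lines: bkjfy lsnos aegi qjzo vvz mabvk qng djwib wolgm hjkm
Hunk 4: at line 3 remove [qjzo] add [egcrz] -> 10 lines: bkjfy lsnos aegi egcrz vvz mabvk qng djwib wolgm hjkm
Final line count: 10

Answer: 10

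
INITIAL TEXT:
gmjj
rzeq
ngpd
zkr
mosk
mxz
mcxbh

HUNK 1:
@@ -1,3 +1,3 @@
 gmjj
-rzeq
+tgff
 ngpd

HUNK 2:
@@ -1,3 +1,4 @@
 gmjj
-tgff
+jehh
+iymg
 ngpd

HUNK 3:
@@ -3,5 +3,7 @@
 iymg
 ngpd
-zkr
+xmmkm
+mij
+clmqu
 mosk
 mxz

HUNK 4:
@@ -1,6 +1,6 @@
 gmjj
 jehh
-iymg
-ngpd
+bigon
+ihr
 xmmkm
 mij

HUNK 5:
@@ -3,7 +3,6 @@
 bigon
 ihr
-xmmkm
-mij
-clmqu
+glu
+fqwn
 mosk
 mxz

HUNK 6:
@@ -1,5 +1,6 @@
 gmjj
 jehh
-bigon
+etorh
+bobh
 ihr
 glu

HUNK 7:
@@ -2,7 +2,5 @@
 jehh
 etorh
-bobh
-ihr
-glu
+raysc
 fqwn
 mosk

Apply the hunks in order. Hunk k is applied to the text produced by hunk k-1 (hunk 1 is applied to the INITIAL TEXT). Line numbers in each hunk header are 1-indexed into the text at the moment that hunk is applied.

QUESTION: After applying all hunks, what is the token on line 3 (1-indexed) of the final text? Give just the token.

Answer: etorh

Derivation:
Hunk 1: at line 1 remove [rzeq] add [tgff] -> 7 lines: gmjj tgff ngpd zkr mosk mxz mcxbh
Hunk 2: at line 1 remove [tgff] add [jehh,iymg] -> 8 lines: gmjj jehh iymg ngpd zkr mosk mxz mcxbh
Hunk 3: at line 3 remove [zkr] add [xmmkm,mij,clmqu] -> 10 lines: gmjj jehh iymg ngpd xmmkm mij clmqu mosk mxz mcxbh
Hunk 4: at line 1 remove [iymg,ngpd] add [bigon,ihr] -> 10 lines: gmjj jehh bigon ihr xmmkm mij clmqu mosk mxz mcxbh
Hunk 5: at line 3 remove [xmmkm,mij,clmqu] add [glu,fqwn] -> 9 lines: gmjj jehh bigon ihr glu fqwn mosk mxz mcxbh
Hunk 6: at line 1 remove [bigon] add [etorh,bobh] -> 10 lines: gmjj jehh etorh bobh ihr glu fqwn mosk mxz mcxbh
Hunk 7: at line 2 remove [bobh,ihr,glu] add [raysc] -> 8 lines: gmjj jehh etorh raysc fqwn mosk mxz mcxbh
Final line 3: etorh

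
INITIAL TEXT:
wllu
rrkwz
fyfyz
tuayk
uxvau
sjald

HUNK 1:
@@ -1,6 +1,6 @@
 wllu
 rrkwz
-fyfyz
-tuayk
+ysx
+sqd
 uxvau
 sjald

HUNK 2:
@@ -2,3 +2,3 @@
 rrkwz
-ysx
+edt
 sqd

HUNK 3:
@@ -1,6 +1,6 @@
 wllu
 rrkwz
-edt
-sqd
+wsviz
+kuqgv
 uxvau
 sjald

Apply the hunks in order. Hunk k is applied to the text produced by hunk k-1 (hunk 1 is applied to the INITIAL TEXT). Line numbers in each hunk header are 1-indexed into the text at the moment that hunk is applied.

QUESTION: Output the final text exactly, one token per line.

Hunk 1: at line 1 remove [fyfyz,tuayk] add [ysx,sqd] -> 6 lines: wllu rrkwz ysx sqd uxvau sjald
Hunk 2: at line 2 remove [ysx] add [edt] -> 6 lines: wllu rrkwz edt sqd uxvau sjald
Hunk 3: at line 1 remove [edt,sqd] add [wsviz,kuqgv] -> 6 lines: wllu rrkwz wsviz kuqgv uxvau sjald

Answer: wllu
rrkwz
wsviz
kuqgv
uxvau
sjald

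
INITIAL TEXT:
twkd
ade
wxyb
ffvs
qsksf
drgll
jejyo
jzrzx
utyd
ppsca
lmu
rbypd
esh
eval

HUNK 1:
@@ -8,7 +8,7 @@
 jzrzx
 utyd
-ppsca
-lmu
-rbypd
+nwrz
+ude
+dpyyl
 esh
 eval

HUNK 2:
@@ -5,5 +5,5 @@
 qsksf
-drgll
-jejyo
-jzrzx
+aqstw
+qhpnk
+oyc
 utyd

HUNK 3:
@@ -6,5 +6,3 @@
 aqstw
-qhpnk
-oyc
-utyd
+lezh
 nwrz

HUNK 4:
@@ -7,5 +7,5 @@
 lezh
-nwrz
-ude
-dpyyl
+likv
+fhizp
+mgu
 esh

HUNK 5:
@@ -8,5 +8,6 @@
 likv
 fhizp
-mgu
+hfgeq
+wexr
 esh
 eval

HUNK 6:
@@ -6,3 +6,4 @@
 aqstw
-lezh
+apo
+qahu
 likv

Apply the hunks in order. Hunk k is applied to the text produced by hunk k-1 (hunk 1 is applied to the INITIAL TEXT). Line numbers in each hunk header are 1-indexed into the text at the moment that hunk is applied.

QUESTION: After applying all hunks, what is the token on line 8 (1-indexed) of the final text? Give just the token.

Hunk 1: at line 8 remove [ppsca,lmu,rbypd] add [nwrz,ude,dpyyl] -> 14 lines: twkd ade wxyb ffvs qsksf drgll jejyo jzrzx utyd nwrz ude dpyyl esh eval
Hunk 2: at line 5 remove [drgll,jejyo,jzrzx] add [aqstw,qhpnk,oyc] -> 14 lines: twkd ade wxyb ffvs qsksf aqstw qhpnk oyc utyd nwrz ude dpyyl esh eval
Hunk 3: at line 6 remove [qhpnk,oyc,utyd] add [lezh] -> 12 lines: twkd ade wxyb ffvs qsksf aqstw lezh nwrz ude dpyyl esh eval
Hunk 4: at line 7 remove [nwrz,ude,dpyyl] add [likv,fhizp,mgu] -> 12 lines: twkd ade wxyb ffvs qsksf aqstw lezh likv fhizp mgu esh eval
Hunk 5: at line 8 remove [mgu] add [hfgeq,wexr] -> 13 lines: twkd ade wxyb ffvs qsksf aqstw lezh likv fhizp hfgeq wexr esh eval
Hunk 6: at line 6 remove [lezh] add [apo,qahu] -> 14 lines: twkd ade wxyb ffvs qsksf aqstw apo qahu likv fhizp hfgeq wexr esh eval
Final line 8: qahu

Answer: qahu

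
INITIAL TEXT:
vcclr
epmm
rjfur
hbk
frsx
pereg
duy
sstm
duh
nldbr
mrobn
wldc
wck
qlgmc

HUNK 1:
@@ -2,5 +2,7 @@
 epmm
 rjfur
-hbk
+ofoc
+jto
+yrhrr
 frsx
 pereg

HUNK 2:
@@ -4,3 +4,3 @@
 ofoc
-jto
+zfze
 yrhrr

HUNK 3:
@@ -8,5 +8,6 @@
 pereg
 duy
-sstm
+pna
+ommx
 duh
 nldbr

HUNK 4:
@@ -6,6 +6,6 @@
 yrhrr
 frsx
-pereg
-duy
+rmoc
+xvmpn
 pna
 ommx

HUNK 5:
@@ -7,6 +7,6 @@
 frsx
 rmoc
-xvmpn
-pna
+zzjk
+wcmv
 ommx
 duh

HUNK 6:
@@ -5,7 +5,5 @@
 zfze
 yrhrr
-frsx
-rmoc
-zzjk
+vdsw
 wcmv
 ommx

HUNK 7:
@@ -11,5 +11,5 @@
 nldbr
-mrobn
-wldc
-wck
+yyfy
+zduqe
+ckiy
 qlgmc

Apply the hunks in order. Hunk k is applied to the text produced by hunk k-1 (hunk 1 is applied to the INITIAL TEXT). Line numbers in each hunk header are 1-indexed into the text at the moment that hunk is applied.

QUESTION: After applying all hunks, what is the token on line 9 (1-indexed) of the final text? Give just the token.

Answer: ommx

Derivation:
Hunk 1: at line 2 remove [hbk] add [ofoc,jto,yrhrr] -> 16 lines: vcclr epmm rjfur ofoc jto yrhrr frsx pereg duy sstm duh nldbr mrobn wldc wck qlgmc
Hunk 2: at line 4 remove [jto] add [zfze] -> 16 lines: vcclr epmm rjfur ofoc zfze yrhrr frsx pereg duy sstm duh nldbr mrobn wldc wck qlgmc
Hunk 3: at line 8 remove [sstm] add [pna,ommx] -> 17 lines: vcclr epmm rjfur ofoc zfze yrhrr frsx pereg duy pna ommx duh nldbr mrobn wldc wck qlgmc
Hunk 4: at line 6 remove [pereg,duy] add [rmoc,xvmpn] -> 17 lines: vcclr epmm rjfur ofoc zfze yrhrr frsx rmoc xvmpn pna ommx duh nldbr mrobn wldc wck qlgmc
Hunk 5: at line 7 remove [xvmpn,pna] add [zzjk,wcmv] -> 17 lines: vcclr epmm rjfur ofoc zfze yrhrr frsx rmoc zzjk wcmv ommx duh nldbr mrobn wldc wck qlgmc
Hunk 6: at line 5 remove [frsx,rmoc,zzjk] add [vdsw] -> 15 lines: vcclr epmm rjfur ofoc zfze yrhrr vdsw wcmv ommx duh nldbr mrobn wldc wck qlgmc
Hunk 7: at line 11 remove [mrobn,wldc,wck] add [yyfy,zduqe,ckiy] -> 15 lines: vcclr epmm rjfur ofoc zfze yrhrr vdsw wcmv ommx duh nldbr yyfy zduqe ckiy qlgmc
Final line 9: ommx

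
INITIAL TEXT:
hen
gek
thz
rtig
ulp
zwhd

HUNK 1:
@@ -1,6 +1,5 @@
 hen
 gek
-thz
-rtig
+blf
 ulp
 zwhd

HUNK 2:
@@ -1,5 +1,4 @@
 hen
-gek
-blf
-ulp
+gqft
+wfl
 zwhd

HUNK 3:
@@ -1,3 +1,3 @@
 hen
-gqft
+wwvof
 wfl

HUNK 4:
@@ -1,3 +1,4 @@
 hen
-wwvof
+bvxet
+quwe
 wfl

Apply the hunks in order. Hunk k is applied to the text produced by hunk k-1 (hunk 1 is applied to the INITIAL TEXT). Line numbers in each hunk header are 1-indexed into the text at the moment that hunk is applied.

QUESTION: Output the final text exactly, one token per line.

Hunk 1: at line 1 remove [thz,rtig] add [blf] -> 5 lines: hen gek blf ulp zwhd
Hunk 2: at line 1 remove [gek,blf,ulp] add [gqft,wfl] -> 4 lines: hen gqft wfl zwhd
Hunk 3: at line 1 remove [gqft] add [wwvof] -> 4 lines: hen wwvof wfl zwhd
Hunk 4: at line 1 remove [wwvof] add [bvxet,quwe] -> 5 lines: hen bvxet quwe wfl zwhd

Answer: hen
bvxet
quwe
wfl
zwhd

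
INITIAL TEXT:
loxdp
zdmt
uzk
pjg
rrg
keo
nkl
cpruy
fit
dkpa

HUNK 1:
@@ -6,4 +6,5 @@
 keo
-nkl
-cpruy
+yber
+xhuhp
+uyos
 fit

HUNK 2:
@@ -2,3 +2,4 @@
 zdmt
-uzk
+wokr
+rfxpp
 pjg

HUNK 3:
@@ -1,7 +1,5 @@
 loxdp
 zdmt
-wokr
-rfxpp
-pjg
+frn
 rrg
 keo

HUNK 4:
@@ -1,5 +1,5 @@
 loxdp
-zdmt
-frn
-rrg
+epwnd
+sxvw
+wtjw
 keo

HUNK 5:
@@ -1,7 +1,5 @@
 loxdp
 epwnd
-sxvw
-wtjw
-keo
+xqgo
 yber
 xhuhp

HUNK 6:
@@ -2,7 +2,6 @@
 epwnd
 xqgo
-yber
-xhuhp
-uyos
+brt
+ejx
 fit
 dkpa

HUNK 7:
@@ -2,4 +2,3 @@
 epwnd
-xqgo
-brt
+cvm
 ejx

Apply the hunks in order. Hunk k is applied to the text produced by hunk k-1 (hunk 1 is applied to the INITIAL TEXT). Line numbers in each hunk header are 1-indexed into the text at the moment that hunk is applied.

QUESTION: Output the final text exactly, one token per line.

Answer: loxdp
epwnd
cvm
ejx
fit
dkpa

Derivation:
Hunk 1: at line 6 remove [nkl,cpruy] add [yber,xhuhp,uyos] -> 11 lines: loxdp zdmt uzk pjg rrg keo yber xhuhp uyos fit dkpa
Hunk 2: at line 2 remove [uzk] add [wokr,rfxpp] -> 12 lines: loxdp zdmt wokr rfxpp pjg rrg keo yber xhuhp uyos fit dkpa
Hunk 3: at line 1 remove [wokr,rfxpp,pjg] add [frn] -> 10 lines: loxdp zdmt frn rrg keo yber xhuhp uyos fit dkpa
Hunk 4: at line 1 remove [zdmt,frn,rrg] add [epwnd,sxvw,wtjw] -> 10 lines: loxdp epwnd sxvw wtjw keo yber xhuhp uyos fit dkpa
Hunk 5: at line 1 remove [sxvw,wtjw,keo] add [xqgo] -> 8 lines: loxdp epwnd xqgo yber xhuhp uyos fit dkpa
Hunk 6: at line 2 remove [yber,xhuhp,uyos] add [brt,ejx] -> 7 lines: loxdp epwnd xqgo brt ejx fit dkpa
Hunk 7: at line 2 remove [xqgo,brt] add [cvm] -> 6 lines: loxdp epwnd cvm ejx fit dkpa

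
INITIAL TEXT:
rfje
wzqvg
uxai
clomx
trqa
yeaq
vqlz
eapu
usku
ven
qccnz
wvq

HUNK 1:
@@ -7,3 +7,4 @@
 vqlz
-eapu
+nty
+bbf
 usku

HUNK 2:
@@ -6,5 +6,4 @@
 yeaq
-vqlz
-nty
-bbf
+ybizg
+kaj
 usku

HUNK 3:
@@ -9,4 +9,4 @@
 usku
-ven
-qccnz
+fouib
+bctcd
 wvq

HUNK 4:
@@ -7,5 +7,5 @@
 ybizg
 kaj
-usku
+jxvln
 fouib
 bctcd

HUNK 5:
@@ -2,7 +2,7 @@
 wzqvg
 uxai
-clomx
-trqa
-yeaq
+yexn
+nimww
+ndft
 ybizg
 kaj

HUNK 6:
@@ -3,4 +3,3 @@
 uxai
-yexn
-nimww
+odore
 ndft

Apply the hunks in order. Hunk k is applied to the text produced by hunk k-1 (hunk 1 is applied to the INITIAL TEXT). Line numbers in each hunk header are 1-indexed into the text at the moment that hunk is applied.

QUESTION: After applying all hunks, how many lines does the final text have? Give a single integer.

Hunk 1: at line 7 remove [eapu] add [nty,bbf] -> 13 lines: rfje wzqvg uxai clomx trqa yeaq vqlz nty bbf usku ven qccnz wvq
Hunk 2: at line 6 remove [vqlz,nty,bbf] add [ybizg,kaj] -> 12 lines: rfje wzqvg uxai clomx trqa yeaq ybizg kaj usku ven qccnz wvq
Hunk 3: at line 9 remove [ven,qccnz] add [fouib,bctcd] -> 12 lines: rfje wzqvg uxai clomx trqa yeaq ybizg kaj usku fouib bctcd wvq
Hunk 4: at line 7 remove [usku] add [jxvln] -> 12 lines: rfje wzqvg uxai clomx trqa yeaq ybizg kaj jxvln fouib bctcd wvq
Hunk 5: at line 2 remove [clomx,trqa,yeaq] add [yexn,nimww,ndft] -> 12 lines: rfje wzqvg uxai yexn nimww ndft ybizg kaj jxvln fouib bctcd wvq
Hunk 6: at line 3 remove [yexn,nimww] add [odore] -> 11 lines: rfje wzqvg uxai odore ndft ybizg kaj jxvln fouib bctcd wvq
Final line count: 11

Answer: 11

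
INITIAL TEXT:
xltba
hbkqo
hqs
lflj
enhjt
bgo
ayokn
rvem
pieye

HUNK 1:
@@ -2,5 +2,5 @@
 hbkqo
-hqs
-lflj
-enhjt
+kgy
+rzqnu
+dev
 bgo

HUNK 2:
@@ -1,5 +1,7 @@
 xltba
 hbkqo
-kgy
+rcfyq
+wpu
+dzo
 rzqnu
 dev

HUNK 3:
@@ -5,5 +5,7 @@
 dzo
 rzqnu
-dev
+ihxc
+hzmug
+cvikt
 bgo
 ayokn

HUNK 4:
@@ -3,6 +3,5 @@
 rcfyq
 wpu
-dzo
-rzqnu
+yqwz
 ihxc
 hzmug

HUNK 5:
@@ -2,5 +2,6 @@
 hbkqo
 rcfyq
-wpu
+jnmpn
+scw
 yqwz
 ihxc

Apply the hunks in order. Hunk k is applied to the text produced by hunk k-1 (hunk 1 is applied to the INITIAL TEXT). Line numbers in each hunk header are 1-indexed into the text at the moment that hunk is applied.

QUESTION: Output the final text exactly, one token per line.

Hunk 1: at line 2 remove [hqs,lflj,enhjt] add [kgy,rzqnu,dev] -> 9 lines: xltba hbkqo kgy rzqnu dev bgo ayokn rvem pieye
Hunk 2: at line 1 remove [kgy] add [rcfyq,wpu,dzo] -> 11 lines: xltba hbkqo rcfyq wpu dzo rzqnu dev bgo ayokn rvem pieye
Hunk 3: at line 5 remove [dev] add [ihxc,hzmug,cvikt] -> 13 lines: xltba hbkqo rcfyq wpu dzo rzqnu ihxc hzmug cvikt bgo ayokn rvem pieye
Hunk 4: at line 3 remove [dzo,rzqnu] add [yqwz] -> 12 lines: xltba hbkqo rcfyq wpu yqwz ihxc hzmug cvikt bgo ayokn rvem pieye
Hunk 5: at line 2 remove [wpu] add [jnmpn,scw] -> 13 lines: xltba hbkqo rcfyq jnmpn scw yqwz ihxc hzmug cvikt bgo ayokn rvem pieye

Answer: xltba
hbkqo
rcfyq
jnmpn
scw
yqwz
ihxc
hzmug
cvikt
bgo
ayokn
rvem
pieye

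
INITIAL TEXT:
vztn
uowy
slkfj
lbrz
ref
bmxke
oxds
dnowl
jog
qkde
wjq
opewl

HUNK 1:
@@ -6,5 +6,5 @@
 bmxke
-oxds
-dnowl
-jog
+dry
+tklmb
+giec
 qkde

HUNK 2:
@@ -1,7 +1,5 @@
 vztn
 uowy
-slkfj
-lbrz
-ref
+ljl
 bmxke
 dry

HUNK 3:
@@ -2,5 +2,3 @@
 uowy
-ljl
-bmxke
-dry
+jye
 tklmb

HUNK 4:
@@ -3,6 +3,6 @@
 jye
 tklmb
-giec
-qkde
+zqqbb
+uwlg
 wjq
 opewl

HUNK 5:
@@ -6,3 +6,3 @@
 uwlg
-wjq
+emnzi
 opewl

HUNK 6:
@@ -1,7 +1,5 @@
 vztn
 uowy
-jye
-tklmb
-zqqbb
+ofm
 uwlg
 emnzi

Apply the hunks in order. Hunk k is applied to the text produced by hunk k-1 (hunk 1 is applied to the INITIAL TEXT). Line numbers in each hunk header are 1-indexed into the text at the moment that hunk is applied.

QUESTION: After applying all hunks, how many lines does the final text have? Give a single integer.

Hunk 1: at line 6 remove [oxds,dnowl,jog] add [dry,tklmb,giec] -> 12 lines: vztn uowy slkfj lbrz ref bmxke dry tklmb giec qkde wjq opewl
Hunk 2: at line 1 remove [slkfj,lbrz,ref] add [ljl] -> 10 lines: vztn uowy ljl bmxke dry tklmb giec qkde wjq opewl
Hunk 3: at line 2 remove [ljl,bmxke,dry] add [jye] -> 8 lines: vztn uowy jye tklmb giec qkde wjq opewl
Hunk 4: at line 3 remove [giec,qkde] add [zqqbb,uwlg] -> 8 lines: vztn uowy jye tklmb zqqbb uwlg wjq opewl
Hunk 5: at line 6 remove [wjq] add [emnzi] -> 8 lines: vztn uowy jye tklmb zqqbb uwlg emnzi opewl
Hunk 6: at line 1 remove [jye,tklmb,zqqbb] add [ofm] -> 6 lines: vztn uowy ofm uwlg emnzi opewl
Final line count: 6

Answer: 6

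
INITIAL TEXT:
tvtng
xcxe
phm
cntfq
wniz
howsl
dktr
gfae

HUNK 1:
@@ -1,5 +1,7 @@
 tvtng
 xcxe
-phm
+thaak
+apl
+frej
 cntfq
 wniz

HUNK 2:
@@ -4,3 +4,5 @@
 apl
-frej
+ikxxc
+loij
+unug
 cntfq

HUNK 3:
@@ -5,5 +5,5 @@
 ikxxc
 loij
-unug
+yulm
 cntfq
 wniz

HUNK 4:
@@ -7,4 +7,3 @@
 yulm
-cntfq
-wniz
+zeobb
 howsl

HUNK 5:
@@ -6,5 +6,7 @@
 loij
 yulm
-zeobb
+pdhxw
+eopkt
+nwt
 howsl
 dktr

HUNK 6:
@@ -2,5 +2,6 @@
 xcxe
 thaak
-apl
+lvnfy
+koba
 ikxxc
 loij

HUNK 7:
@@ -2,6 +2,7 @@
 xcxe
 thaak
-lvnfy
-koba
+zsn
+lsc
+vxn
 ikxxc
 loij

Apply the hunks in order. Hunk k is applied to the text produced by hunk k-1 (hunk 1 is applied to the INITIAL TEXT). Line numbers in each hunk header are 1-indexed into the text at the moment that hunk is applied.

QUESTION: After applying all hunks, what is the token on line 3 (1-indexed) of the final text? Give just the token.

Answer: thaak

Derivation:
Hunk 1: at line 1 remove [phm] add [thaak,apl,frej] -> 10 lines: tvtng xcxe thaak apl frej cntfq wniz howsl dktr gfae
Hunk 2: at line 4 remove [frej] add [ikxxc,loij,unug] -> 12 lines: tvtng xcxe thaak apl ikxxc loij unug cntfq wniz howsl dktr gfae
Hunk 3: at line 5 remove [unug] add [yulm] -> 12 lines: tvtng xcxe thaak apl ikxxc loij yulm cntfq wniz howsl dktr gfae
Hunk 4: at line 7 remove [cntfq,wniz] add [zeobb] -> 11 lines: tvtng xcxe thaak apl ikxxc loij yulm zeobb howsl dktr gfae
Hunk 5: at line 6 remove [zeobb] add [pdhxw,eopkt,nwt] -> 13 lines: tvtng xcxe thaak apl ikxxc loij yulm pdhxw eopkt nwt howsl dktr gfae
Hunk 6: at line 2 remove [apl] add [lvnfy,koba] -> 14 lines: tvtng xcxe thaak lvnfy koba ikxxc loij yulm pdhxw eopkt nwt howsl dktr gfae
Hunk 7: at line 2 remove [lvnfy,koba] add [zsn,lsc,vxn] -> 15 lines: tvtng xcxe thaak zsn lsc vxn ikxxc loij yulm pdhxw eopkt nwt howsl dktr gfae
Final line 3: thaak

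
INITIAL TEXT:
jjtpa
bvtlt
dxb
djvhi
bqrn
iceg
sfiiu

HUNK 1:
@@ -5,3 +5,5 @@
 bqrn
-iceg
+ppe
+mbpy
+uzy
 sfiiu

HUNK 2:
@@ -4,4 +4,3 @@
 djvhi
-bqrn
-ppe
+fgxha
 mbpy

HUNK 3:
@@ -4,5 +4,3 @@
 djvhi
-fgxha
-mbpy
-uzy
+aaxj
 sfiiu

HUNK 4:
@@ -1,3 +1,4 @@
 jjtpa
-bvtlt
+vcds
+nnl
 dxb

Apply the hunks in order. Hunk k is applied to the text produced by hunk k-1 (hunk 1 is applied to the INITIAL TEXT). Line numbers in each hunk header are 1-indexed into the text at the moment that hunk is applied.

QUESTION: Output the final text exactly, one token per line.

Hunk 1: at line 5 remove [iceg] add [ppe,mbpy,uzy] -> 9 lines: jjtpa bvtlt dxb djvhi bqrn ppe mbpy uzy sfiiu
Hunk 2: at line 4 remove [bqrn,ppe] add [fgxha] -> 8 lines: jjtpa bvtlt dxb djvhi fgxha mbpy uzy sfiiu
Hunk 3: at line 4 remove [fgxha,mbpy,uzy] add [aaxj] -> 6 lines: jjtpa bvtlt dxb djvhi aaxj sfiiu
Hunk 4: at line 1 remove [bvtlt] add [vcds,nnl] -> 7 lines: jjtpa vcds nnl dxb djvhi aaxj sfiiu

Answer: jjtpa
vcds
nnl
dxb
djvhi
aaxj
sfiiu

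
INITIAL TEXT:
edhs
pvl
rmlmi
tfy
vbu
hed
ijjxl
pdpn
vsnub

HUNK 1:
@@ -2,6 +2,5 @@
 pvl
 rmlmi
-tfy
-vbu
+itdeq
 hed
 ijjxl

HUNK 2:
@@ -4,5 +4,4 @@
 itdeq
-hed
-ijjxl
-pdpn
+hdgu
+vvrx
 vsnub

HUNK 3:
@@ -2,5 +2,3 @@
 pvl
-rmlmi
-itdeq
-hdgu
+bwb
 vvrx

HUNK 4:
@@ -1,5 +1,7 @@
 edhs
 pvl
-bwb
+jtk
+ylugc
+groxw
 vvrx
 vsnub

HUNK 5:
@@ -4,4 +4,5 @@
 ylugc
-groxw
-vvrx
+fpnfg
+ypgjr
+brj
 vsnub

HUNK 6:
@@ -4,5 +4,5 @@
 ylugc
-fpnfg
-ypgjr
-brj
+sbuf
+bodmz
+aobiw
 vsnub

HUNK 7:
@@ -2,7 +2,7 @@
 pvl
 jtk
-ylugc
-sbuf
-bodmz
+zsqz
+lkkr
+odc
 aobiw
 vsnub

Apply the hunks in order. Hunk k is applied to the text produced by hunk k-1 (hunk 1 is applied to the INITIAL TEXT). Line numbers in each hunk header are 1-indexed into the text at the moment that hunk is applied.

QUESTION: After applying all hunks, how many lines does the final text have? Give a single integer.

Hunk 1: at line 2 remove [tfy,vbu] add [itdeq] -> 8 lines: edhs pvl rmlmi itdeq hed ijjxl pdpn vsnub
Hunk 2: at line 4 remove [hed,ijjxl,pdpn] add [hdgu,vvrx] -> 7 lines: edhs pvl rmlmi itdeq hdgu vvrx vsnub
Hunk 3: at line 2 remove [rmlmi,itdeq,hdgu] add [bwb] -> 5 lines: edhs pvl bwb vvrx vsnub
Hunk 4: at line 1 remove [bwb] add [jtk,ylugc,groxw] -> 7 lines: edhs pvl jtk ylugc groxw vvrx vsnub
Hunk 5: at line 4 remove [groxw,vvrx] add [fpnfg,ypgjr,brj] -> 8 lines: edhs pvl jtk ylugc fpnfg ypgjr brj vsnub
Hunk 6: at line 4 remove [fpnfg,ypgjr,brj] add [sbuf,bodmz,aobiw] -> 8 lines: edhs pvl jtk ylugc sbuf bodmz aobiw vsnub
Hunk 7: at line 2 remove [ylugc,sbuf,bodmz] add [zsqz,lkkr,odc] -> 8 lines: edhs pvl jtk zsqz lkkr odc aobiw vsnub
Final line count: 8

Answer: 8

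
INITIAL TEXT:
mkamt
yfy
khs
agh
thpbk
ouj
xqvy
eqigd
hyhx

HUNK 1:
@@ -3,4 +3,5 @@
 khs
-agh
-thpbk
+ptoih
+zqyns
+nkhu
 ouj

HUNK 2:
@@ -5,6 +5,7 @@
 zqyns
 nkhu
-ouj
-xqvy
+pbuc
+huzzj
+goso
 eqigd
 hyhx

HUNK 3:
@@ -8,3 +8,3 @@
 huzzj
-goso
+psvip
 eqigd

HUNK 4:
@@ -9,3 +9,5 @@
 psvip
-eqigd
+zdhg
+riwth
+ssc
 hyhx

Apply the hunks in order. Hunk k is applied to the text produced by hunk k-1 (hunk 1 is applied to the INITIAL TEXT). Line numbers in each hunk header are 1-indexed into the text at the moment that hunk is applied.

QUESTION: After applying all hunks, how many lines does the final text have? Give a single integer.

Hunk 1: at line 3 remove [agh,thpbk] add [ptoih,zqyns,nkhu] -> 10 lines: mkamt yfy khs ptoih zqyns nkhu ouj xqvy eqigd hyhx
Hunk 2: at line 5 remove [ouj,xqvy] add [pbuc,huzzj,goso] -> 11 lines: mkamt yfy khs ptoih zqyns nkhu pbuc huzzj goso eqigd hyhx
Hunk 3: at line 8 remove [goso] add [psvip] -> 11 lines: mkamt yfy khs ptoih zqyns nkhu pbuc huzzj psvip eqigd hyhx
Hunk 4: at line 9 remove [eqigd] add [zdhg,riwth,ssc] -> 13 lines: mkamt yfy khs ptoih zqyns nkhu pbuc huzzj psvip zdhg riwth ssc hyhx
Final line count: 13

Answer: 13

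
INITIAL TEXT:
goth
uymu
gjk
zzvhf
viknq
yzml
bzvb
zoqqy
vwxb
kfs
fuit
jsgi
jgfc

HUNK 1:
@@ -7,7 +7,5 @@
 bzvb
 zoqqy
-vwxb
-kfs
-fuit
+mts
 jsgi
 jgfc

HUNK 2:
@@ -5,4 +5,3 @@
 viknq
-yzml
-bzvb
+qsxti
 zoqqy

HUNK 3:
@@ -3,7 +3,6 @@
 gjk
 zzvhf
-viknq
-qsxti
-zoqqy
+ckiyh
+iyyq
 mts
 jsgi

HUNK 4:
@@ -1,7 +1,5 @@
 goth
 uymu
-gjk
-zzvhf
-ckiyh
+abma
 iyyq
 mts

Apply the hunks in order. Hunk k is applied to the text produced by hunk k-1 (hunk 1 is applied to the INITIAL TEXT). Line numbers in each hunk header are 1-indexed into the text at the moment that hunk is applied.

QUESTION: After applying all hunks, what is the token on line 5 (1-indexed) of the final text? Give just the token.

Hunk 1: at line 7 remove [vwxb,kfs,fuit] add [mts] -> 11 lines: goth uymu gjk zzvhf viknq yzml bzvb zoqqy mts jsgi jgfc
Hunk 2: at line 5 remove [yzml,bzvb] add [qsxti] -> 10 lines: goth uymu gjk zzvhf viknq qsxti zoqqy mts jsgi jgfc
Hunk 3: at line 3 remove [viknq,qsxti,zoqqy] add [ckiyh,iyyq] -> 9 lines: goth uymu gjk zzvhf ckiyh iyyq mts jsgi jgfc
Hunk 4: at line 1 remove [gjk,zzvhf,ckiyh] add [abma] -> 7 lines: goth uymu abma iyyq mts jsgi jgfc
Final line 5: mts

Answer: mts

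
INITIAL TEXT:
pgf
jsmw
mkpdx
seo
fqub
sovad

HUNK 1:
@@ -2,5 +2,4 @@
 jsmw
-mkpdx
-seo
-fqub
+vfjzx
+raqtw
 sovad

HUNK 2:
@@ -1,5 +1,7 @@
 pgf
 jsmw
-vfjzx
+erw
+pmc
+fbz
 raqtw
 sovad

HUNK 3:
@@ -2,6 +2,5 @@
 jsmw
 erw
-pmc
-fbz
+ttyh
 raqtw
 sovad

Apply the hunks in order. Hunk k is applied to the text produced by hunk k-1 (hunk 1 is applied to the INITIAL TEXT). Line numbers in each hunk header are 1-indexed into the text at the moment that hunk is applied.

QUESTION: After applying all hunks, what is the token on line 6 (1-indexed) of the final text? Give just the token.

Answer: sovad

Derivation:
Hunk 1: at line 2 remove [mkpdx,seo,fqub] add [vfjzx,raqtw] -> 5 lines: pgf jsmw vfjzx raqtw sovad
Hunk 2: at line 1 remove [vfjzx] add [erw,pmc,fbz] -> 7 lines: pgf jsmw erw pmc fbz raqtw sovad
Hunk 3: at line 2 remove [pmc,fbz] add [ttyh] -> 6 lines: pgf jsmw erw ttyh raqtw sovad
Final line 6: sovad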